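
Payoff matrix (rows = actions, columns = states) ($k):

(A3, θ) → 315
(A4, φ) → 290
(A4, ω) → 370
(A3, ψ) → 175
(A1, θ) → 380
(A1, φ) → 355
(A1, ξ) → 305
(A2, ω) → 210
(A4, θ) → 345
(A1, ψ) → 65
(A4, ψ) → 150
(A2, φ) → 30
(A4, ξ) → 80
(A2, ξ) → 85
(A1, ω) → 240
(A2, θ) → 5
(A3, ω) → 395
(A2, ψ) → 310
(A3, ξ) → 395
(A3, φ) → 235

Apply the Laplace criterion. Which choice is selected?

Row averages: A1=269, A2=128, A3=303, A4=247
Highest average = 303 → A3.

A3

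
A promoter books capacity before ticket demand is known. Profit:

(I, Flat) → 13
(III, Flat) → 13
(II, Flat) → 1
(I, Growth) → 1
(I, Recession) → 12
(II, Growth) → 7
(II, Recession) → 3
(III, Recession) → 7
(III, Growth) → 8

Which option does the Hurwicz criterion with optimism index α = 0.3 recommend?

III

I: 0.3·13 + 0.7·1 = 4.6
II: 0.3·7 + 0.7·1 = 2.8
III: 0.3·13 + 0.7·7 = 8.8
Highest Hurwicz score = 8.8 → III.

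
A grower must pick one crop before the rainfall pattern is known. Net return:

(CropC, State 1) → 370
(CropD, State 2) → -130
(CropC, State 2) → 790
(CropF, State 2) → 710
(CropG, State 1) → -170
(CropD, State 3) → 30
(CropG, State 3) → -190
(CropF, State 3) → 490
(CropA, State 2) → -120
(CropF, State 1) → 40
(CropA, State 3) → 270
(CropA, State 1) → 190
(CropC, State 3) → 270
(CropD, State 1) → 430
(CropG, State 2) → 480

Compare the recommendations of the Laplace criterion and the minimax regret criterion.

Row averages: CropD=110, CropC=1430/3, CropG=40, CropA=340/3, CropF=1240/3
Highest average = 1430/3 → CropC.
Column bests: State 1=430, State 2=790, State 3=490.
CropD regrets: 0, 920, 460 → max 920
CropC regrets: 60, 0, 220 → max 220
CropG regrets: 600, 310, 680 → max 680
CropA regrets: 240, 910, 220 → max 910
CropF regrets: 390, 80, 0 → max 390
Smallest max regret = 220 → CropC.

laplace → CropC; minimax regret → CropC (agree)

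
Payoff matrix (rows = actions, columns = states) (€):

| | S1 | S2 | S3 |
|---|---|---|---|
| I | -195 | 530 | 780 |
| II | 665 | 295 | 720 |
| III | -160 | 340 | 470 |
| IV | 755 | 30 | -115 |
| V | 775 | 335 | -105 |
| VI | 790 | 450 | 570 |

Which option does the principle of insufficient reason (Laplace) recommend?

VI

Row averages: I=1115/3, II=560, III=650/3, IV=670/3, V=335, VI=1810/3
Highest average = 1810/3 → VI.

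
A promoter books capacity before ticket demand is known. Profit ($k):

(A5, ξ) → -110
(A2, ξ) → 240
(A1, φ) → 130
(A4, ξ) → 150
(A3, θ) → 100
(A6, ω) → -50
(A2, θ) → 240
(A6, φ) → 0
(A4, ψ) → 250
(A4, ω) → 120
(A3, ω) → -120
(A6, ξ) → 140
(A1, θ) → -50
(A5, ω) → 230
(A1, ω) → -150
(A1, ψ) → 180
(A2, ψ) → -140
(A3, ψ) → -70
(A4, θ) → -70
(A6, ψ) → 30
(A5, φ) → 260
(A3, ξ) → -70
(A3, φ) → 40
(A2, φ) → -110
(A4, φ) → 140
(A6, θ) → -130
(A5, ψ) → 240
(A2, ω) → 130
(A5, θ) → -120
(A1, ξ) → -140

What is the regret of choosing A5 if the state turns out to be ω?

0

Best payoff under ω is 230.
Regret = 230 − 230 = 0.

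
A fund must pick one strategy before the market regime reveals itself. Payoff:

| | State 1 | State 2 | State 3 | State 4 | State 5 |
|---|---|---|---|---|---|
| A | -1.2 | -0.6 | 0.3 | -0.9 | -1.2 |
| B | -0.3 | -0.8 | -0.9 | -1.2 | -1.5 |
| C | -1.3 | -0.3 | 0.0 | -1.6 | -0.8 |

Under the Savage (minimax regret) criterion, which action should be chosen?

Column bests: State 1=-0.3, State 2=-0.3, State 3=0.3, State 4=-0.9, State 5=-0.8.
A regrets: 0.9, 0.3, 0.0, 0.0, 0.4 → max 0.9
B regrets: 0.0, 0.5, 1.2, 0.3, 0.7 → max 1.2
C regrets: 1.0, 0.0, 0.3, 0.7, 0.0 → max 1.0
Smallest max regret = 0.9 → A.

A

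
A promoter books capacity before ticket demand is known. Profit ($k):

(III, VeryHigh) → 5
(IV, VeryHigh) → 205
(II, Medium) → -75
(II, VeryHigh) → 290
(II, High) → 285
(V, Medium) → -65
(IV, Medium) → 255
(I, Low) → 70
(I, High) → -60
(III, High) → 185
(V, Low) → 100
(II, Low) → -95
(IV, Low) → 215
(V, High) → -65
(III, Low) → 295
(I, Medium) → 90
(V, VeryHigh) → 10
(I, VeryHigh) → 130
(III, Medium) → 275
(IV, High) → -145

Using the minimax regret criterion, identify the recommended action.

Column bests: Low=295, Medium=275, High=285, VeryHigh=290.
I regrets: 225, 185, 345, 160 → max 345
II regrets: 390, 350, 0, 0 → max 390
III regrets: 0, 0, 100, 285 → max 285
IV regrets: 80, 20, 430, 85 → max 430
V regrets: 195, 340, 350, 280 → max 350
Smallest max regret = 285 → III.

III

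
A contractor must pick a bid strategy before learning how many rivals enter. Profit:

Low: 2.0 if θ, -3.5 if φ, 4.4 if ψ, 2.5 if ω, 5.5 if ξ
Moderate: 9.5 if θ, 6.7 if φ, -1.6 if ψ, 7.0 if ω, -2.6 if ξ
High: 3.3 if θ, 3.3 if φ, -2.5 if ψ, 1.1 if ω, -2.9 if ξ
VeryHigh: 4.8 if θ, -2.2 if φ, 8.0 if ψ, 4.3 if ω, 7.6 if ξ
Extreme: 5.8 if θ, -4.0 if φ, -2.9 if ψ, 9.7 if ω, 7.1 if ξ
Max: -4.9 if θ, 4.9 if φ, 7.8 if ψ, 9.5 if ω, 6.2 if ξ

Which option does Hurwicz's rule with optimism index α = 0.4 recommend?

Moderate

Low: 0.4·5.5 + 0.6·(-3.5) = 0.1
Moderate: 0.4·9.5 + 0.6·(-2.6) = 2.24
High: 0.4·3.3 + 0.6·(-2.9) = -0.42
VeryHigh: 0.4·8.0 + 0.6·(-2.2) = 1.88
Extreme: 0.4·9.7 + 0.6·(-4.0) = 1.48
Max: 0.4·9.5 + 0.6·(-4.9) = 0.86
Highest Hurwicz score = 2.24 → Moderate.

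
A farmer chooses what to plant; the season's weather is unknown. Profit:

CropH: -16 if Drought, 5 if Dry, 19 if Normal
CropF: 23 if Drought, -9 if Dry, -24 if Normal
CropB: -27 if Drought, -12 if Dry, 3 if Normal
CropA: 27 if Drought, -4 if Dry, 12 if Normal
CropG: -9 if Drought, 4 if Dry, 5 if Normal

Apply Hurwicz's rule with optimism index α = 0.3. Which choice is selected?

CropA

CropH: 0.3·19 + 0.7·(-16) = -5.5
CropF: 0.3·23 + 0.7·(-24) = -9.9
CropB: 0.3·3 + 0.7·(-27) = -18
CropA: 0.3·27 + 0.7·(-4) = 5.3
CropG: 0.3·5 + 0.7·(-9) = -4.8
Highest Hurwicz score = 5.3 → CropA.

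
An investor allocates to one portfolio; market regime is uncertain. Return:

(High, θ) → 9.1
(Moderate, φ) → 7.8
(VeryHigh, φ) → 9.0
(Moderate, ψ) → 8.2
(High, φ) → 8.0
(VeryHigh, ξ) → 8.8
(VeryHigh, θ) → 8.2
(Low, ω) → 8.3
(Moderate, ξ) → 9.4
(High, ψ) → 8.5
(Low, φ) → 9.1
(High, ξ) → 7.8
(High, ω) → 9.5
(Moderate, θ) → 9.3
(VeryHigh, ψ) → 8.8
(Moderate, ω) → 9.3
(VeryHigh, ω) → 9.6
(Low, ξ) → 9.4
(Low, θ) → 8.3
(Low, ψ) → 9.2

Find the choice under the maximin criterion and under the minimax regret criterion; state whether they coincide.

maximin → Low; minimax regret → VeryHigh (disagree)

Row minima: Low=8.3, Moderate=7.8, High=7.8, VeryHigh=8.2
Best worst-case = 8.3 → Low.
Column bests: θ=9.3, φ=9.1, ψ=9.2, ω=9.6, ξ=9.4.
Low regrets: 1.0, 0.0, 0.0, 1.3, 0.0 → max 1.3
Moderate regrets: 0.0, 1.3, 1.0, 0.3, 0.0 → max 1.3
High regrets: 0.2, 1.1, 0.7, 0.1, 1.6 → max 1.6
VeryHigh regrets: 1.1, 0.1, 0.4, 0.0, 0.6 → max 1.1
Smallest max regret = 1.1 → VeryHigh.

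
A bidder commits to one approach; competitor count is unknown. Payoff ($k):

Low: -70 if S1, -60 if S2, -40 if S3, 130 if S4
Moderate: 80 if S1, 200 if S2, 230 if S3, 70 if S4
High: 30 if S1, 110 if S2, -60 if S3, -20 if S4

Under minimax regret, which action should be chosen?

Column bests: S1=80, S2=200, S3=230, S4=130.
Low regrets: 150, 260, 270, 0 → max 270
Moderate regrets: 0, 0, 0, 60 → max 60
High regrets: 50, 90, 290, 150 → max 290
Smallest max regret = 60 → Moderate.

Moderate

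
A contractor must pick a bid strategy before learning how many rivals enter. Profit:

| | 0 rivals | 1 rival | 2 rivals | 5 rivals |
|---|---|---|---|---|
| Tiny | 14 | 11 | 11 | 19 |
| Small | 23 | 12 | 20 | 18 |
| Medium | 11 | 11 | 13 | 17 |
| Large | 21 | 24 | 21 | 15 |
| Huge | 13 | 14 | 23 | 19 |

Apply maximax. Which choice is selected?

Large

Row maxima: Tiny=19, Small=23, Medium=17, Large=24, Huge=23
Best best-case = 24 → Large.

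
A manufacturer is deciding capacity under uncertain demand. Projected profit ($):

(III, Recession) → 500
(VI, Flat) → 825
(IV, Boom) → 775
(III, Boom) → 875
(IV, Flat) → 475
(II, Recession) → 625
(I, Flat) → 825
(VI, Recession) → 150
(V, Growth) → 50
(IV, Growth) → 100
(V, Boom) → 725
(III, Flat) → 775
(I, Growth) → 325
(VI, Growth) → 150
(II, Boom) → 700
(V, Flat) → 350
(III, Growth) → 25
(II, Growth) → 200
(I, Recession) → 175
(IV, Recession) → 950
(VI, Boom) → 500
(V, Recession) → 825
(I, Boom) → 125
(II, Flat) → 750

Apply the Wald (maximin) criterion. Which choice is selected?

II

Row minima: I=125, II=200, III=25, IV=100, V=50, VI=150
Best worst-case = 200 → II.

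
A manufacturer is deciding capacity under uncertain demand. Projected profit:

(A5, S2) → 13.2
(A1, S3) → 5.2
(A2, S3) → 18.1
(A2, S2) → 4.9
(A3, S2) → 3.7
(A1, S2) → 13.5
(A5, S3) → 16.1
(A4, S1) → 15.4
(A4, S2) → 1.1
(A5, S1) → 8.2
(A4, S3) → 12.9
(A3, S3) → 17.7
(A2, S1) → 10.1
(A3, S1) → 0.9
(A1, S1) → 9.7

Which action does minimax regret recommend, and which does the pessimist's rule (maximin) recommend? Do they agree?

minimax regret → A5; maximin → A5 (agree)

Column bests: S1=15.4, S2=13.5, S3=18.1.
A1 regrets: 5.7, 0.0, 12.9 → max 12.9
A2 regrets: 5.3, 8.6, 0.0 → max 8.6
A3 regrets: 14.5, 9.8, 0.4 → max 14.5
A4 regrets: 0.0, 12.4, 5.2 → max 12.4
A5 regrets: 7.2, 0.3, 2.0 → max 7.2
Smallest max regret = 7.2 → A5.
Row minima: A1=5.2, A2=4.9, A3=0.9, A4=1.1, A5=8.2
Best worst-case = 8.2 → A5.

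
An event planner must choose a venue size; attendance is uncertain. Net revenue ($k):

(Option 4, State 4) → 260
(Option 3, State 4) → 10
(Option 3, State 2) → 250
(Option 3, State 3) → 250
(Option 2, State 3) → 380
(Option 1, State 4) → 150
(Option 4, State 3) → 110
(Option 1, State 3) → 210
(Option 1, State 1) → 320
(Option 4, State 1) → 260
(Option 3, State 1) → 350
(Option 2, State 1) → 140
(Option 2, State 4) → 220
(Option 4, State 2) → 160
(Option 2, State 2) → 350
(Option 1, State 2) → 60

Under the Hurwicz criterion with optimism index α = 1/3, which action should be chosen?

Option 1: 1/3·320 + 2/3·60 = 440/3
Option 2: 1/3·380 + 2/3·140 = 220
Option 3: 1/3·350 + 2/3·10 = 370/3
Option 4: 1/3·260 + 2/3·110 = 160
Highest Hurwicz score = 220 → Option 2.

Option 2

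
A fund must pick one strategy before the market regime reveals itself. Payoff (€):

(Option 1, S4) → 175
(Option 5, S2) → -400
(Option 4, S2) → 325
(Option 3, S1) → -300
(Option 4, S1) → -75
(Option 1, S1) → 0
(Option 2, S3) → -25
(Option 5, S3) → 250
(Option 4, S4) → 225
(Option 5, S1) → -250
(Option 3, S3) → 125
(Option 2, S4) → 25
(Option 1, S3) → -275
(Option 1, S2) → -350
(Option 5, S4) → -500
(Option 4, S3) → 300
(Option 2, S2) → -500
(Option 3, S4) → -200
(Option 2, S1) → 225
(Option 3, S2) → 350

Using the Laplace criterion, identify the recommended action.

Option 4

Row averages: Option 1=-112.5, Option 2=-68.75, Option 3=-6.25, Option 4=193.75, Option 5=-225
Highest average = 193.75 → Option 4.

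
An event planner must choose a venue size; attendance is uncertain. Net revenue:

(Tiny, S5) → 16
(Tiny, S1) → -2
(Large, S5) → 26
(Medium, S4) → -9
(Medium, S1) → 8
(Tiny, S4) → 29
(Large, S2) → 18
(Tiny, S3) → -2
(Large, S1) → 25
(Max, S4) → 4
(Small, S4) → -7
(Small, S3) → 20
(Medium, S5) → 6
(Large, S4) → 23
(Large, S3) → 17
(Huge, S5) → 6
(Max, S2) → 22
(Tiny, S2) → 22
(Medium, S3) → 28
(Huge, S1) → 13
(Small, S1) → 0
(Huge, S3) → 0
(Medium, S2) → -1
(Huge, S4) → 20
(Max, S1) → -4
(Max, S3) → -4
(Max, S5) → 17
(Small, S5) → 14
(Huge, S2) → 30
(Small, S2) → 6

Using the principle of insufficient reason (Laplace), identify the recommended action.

Row averages: Tiny=12.6, Small=6.6, Medium=6.4, Large=21.8, Huge=13.8, Max=7
Highest average = 21.8 → Large.

Large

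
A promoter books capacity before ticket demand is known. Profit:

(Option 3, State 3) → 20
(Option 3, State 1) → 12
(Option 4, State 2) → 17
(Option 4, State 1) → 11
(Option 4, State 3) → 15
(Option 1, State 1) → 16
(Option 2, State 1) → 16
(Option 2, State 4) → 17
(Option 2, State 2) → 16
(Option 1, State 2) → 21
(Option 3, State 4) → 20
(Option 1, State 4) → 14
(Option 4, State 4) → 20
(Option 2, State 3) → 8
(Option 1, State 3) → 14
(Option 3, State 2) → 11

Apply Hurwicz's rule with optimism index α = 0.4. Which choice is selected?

Option 1: 0.4·21 + 0.6·14 = 16.8
Option 2: 0.4·17 + 0.6·8 = 11.6
Option 3: 0.4·20 + 0.6·11 = 14.6
Option 4: 0.4·20 + 0.6·11 = 14.6
Highest Hurwicz score = 16.8 → Option 1.

Option 1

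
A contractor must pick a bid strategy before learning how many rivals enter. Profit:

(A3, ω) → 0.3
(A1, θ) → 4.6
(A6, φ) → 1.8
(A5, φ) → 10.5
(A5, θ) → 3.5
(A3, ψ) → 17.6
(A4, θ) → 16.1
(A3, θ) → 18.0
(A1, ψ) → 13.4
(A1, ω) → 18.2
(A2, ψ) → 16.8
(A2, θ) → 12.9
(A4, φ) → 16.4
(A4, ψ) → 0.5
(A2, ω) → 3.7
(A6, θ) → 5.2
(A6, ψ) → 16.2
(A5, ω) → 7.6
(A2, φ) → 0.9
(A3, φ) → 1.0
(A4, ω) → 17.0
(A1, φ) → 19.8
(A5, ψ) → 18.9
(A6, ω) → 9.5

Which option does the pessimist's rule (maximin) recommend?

Row minima: A1=4.6, A2=0.9, A3=0.3, A4=0.5, A5=3.5, A6=1.8
Best worst-case = 4.6 → A1.

A1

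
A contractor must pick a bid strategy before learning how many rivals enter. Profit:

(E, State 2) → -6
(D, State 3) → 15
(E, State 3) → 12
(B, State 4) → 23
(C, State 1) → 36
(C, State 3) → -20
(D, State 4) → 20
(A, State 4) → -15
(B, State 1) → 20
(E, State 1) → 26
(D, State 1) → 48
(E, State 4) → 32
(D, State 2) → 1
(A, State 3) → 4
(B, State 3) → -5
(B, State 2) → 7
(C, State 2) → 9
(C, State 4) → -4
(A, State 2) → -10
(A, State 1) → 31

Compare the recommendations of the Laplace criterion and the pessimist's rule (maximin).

laplace → D; maximin → D (agree)

Row averages: A=2.5, B=11.25, C=5.25, D=21, E=16
Highest average = 21 → D.
Row minima: A=-15, B=-5, C=-20, D=1, E=-6
Best worst-case = 1 → D.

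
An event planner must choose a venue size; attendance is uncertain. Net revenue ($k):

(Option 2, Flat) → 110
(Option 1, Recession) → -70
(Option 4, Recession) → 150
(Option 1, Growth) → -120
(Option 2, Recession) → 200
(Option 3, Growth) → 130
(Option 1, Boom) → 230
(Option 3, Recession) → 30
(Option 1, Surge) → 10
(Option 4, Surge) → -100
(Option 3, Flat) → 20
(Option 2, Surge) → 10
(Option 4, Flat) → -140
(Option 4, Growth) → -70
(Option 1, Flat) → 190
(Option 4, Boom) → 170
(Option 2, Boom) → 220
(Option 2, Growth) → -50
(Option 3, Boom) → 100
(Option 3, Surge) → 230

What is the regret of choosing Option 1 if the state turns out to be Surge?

Best payoff under Surge is 230.
Regret = 230 − 10 = 220.

220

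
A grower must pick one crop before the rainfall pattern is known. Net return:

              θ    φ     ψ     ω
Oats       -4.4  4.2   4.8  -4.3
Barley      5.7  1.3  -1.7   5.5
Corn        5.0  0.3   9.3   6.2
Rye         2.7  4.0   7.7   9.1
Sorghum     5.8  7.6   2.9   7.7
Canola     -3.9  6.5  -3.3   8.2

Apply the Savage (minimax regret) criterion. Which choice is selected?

Column bests: θ=5.8, φ=7.6, ψ=9.3, ω=9.1.
Oats regrets: 10.2, 3.4, 4.5, 13.4 → max 13.4
Barley regrets: 0.1, 6.3, 11.0, 3.6 → max 11.0
Corn regrets: 0.8, 7.3, 0.0, 2.9 → max 7.3
Rye regrets: 3.1, 3.6, 1.6, 0.0 → max 3.6
Sorghum regrets: 0.0, 0.0, 6.4, 1.4 → max 6.4
Canola regrets: 9.7, 1.1, 12.6, 0.9 → max 12.6
Smallest max regret = 3.6 → Rye.

Rye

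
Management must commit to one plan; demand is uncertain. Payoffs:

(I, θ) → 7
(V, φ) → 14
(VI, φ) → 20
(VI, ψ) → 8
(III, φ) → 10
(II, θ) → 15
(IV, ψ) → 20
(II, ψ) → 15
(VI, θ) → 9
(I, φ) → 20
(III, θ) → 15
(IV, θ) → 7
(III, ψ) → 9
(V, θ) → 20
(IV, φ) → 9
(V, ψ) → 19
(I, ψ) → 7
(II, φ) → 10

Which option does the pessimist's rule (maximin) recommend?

V

Row minima: I=7, II=10, III=9, IV=7, V=14, VI=8
Best worst-case = 14 → V.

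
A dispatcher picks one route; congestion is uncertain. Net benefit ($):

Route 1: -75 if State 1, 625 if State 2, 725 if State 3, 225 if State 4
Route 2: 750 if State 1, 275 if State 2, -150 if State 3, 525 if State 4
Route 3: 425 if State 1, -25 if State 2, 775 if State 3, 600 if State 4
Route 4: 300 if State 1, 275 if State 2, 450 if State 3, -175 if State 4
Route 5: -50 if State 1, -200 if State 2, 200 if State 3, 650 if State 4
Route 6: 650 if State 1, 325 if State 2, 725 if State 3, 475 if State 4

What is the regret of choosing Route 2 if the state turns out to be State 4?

Best payoff under State 4 is 650.
Regret = 650 − 525 = 125.

125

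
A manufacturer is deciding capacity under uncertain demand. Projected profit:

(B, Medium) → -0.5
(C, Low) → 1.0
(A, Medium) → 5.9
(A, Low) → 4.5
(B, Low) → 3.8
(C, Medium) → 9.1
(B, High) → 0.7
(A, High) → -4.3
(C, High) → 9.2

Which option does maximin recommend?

C

Row minima: A=-4.3, B=-0.5, C=1.0
Best worst-case = 1.0 → C.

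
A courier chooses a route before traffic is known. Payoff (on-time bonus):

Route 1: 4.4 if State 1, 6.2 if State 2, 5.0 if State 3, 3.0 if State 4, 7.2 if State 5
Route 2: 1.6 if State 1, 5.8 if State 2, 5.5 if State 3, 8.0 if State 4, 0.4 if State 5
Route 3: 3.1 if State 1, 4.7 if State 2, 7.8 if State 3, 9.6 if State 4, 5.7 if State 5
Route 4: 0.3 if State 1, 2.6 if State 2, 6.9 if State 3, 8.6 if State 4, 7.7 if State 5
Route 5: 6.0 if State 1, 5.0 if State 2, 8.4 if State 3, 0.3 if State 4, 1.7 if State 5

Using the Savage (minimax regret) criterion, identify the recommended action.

Column bests: State 1=6.0, State 2=6.2, State 3=8.4, State 4=9.6, State 5=7.7.
Route 1 regrets: 1.6, 0.0, 3.4, 6.6, 0.5 → max 6.6
Route 2 regrets: 4.4, 0.4, 2.9, 1.6, 7.3 → max 7.3
Route 3 regrets: 2.9, 1.5, 0.6, 0.0, 2.0 → max 2.9
Route 4 regrets: 5.7, 3.6, 1.5, 1.0, 0.0 → max 5.7
Route 5 regrets: 0.0, 1.2, 0.0, 9.3, 6.0 → max 9.3
Smallest max regret = 2.9 → Route 3.

Route 3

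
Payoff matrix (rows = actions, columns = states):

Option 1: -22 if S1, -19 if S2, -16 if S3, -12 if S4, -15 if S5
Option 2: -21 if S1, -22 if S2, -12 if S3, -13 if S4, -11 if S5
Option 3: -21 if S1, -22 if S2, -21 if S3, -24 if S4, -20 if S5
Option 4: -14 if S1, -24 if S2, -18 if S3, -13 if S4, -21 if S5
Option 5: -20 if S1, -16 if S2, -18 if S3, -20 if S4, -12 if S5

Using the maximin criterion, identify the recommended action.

Option 5

Row minima: Option 1=-22, Option 2=-22, Option 3=-24, Option 4=-24, Option 5=-20
Best worst-case = -20 → Option 5.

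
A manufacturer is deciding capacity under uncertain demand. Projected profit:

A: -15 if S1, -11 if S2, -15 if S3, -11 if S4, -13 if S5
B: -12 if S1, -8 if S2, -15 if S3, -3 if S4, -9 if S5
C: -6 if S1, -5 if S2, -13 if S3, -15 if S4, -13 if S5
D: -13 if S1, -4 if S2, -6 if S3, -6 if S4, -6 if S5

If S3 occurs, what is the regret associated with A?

9

Best payoff under S3 is -6.
Regret = -6 − (-15) = 9.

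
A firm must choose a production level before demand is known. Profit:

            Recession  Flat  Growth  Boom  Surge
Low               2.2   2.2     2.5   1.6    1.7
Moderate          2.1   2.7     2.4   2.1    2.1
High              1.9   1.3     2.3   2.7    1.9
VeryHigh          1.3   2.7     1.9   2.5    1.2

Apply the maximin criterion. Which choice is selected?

Row minima: Low=1.6, Moderate=2.1, High=1.3, VeryHigh=1.2
Best worst-case = 2.1 → Moderate.

Moderate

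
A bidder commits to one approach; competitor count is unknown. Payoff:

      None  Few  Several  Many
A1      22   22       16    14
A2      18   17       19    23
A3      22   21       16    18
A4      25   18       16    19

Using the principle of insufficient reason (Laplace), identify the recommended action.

Row averages: A1=18.5, A2=19.25, A3=19.25, A4=19.5
Highest average = 19.5 → A4.

A4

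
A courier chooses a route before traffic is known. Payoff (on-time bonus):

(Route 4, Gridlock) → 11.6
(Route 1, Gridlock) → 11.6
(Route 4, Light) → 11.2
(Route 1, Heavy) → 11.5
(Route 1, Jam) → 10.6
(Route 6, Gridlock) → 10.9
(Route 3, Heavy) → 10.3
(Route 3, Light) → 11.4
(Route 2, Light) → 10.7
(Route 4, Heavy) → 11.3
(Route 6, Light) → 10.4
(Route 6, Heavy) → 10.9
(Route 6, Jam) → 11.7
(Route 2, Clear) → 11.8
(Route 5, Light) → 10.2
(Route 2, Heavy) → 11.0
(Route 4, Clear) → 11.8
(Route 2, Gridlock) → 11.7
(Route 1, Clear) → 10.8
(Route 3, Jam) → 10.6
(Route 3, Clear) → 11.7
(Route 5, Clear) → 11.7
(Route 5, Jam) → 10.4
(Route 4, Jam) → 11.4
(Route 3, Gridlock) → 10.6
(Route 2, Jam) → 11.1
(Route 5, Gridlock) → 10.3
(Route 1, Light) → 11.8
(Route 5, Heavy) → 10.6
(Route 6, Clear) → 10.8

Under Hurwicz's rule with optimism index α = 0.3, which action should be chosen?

Route 1: 0.3·11.8 + 0.7·10.6 = 10.96
Route 2: 0.3·11.8 + 0.7·10.7 = 11.03
Route 3: 0.3·11.7 + 0.7·10.3 = 10.72
Route 4: 0.3·11.8 + 0.7·11.2 = 11.38
Route 5: 0.3·11.7 + 0.7·10.2 = 10.65
Route 6: 0.3·11.7 + 0.7·10.4 = 10.79
Highest Hurwicz score = 11.38 → Route 4.

Route 4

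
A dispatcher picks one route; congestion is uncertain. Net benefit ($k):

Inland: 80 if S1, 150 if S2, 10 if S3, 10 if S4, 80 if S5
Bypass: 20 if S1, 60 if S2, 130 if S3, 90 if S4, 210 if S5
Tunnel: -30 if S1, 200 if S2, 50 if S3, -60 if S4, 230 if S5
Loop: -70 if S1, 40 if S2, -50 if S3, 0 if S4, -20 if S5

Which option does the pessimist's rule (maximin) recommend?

Bypass

Row minima: Inland=10, Bypass=20, Tunnel=-60, Loop=-70
Best worst-case = 20 → Bypass.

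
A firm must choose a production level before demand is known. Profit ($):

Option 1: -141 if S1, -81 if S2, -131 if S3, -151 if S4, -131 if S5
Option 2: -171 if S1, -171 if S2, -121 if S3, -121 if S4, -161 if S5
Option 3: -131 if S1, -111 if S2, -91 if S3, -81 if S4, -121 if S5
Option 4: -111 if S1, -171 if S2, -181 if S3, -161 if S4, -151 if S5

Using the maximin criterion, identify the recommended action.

Row minima: Option 1=-151, Option 2=-171, Option 3=-131, Option 4=-181
Best worst-case = -131 → Option 3.

Option 3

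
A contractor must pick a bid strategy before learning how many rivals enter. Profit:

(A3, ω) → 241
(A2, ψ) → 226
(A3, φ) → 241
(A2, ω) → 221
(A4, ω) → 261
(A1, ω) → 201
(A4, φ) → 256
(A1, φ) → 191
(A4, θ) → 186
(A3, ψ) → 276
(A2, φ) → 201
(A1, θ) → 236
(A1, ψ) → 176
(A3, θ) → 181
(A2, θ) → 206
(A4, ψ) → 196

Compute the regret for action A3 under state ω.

Best payoff under ω is 261.
Regret = 261 − 241 = 20.

20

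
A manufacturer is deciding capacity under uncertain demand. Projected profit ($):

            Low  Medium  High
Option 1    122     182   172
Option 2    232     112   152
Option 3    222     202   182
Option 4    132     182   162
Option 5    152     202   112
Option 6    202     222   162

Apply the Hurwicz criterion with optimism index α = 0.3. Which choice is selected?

Option 1: 0.3·182 + 0.7·122 = 140
Option 2: 0.3·232 + 0.7·112 = 148
Option 3: 0.3·222 + 0.7·182 = 194
Option 4: 0.3·182 + 0.7·132 = 147
Option 5: 0.3·202 + 0.7·112 = 139
Option 6: 0.3·222 + 0.7·162 = 180
Highest Hurwicz score = 194 → Option 3.

Option 3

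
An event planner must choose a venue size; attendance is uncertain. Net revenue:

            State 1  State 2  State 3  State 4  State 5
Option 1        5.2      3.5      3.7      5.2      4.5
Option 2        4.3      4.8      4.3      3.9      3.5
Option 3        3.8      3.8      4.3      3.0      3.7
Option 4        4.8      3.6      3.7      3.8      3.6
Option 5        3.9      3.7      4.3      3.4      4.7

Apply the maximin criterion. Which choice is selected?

Option 4

Row minima: Option 1=3.5, Option 2=3.5, Option 3=3.0, Option 4=3.6, Option 5=3.4
Best worst-case = 3.6 → Option 4.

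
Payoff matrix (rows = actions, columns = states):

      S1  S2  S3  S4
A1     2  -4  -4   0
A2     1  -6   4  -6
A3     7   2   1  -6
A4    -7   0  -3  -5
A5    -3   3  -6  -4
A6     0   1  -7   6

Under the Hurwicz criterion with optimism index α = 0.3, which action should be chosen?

A3

A1: 0.3·2 + 0.7·(-4) = -2.2
A2: 0.3·4 + 0.7·(-6) = -3
A3: 0.3·7 + 0.7·(-6) = -2.1
A4: 0.3·0 + 0.7·(-7) = -4.9
A5: 0.3·3 + 0.7·(-6) = -3.3
A6: 0.3·6 + 0.7·(-7) = -3.1
Highest Hurwicz score = -2.1 → A3.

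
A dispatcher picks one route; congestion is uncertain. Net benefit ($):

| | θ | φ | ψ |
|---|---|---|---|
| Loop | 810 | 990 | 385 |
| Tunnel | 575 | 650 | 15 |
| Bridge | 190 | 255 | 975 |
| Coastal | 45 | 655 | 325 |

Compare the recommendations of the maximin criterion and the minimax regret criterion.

maximin → Loop; minimax regret → Loop (agree)

Row minima: Loop=385, Tunnel=15, Bridge=190, Coastal=45
Best worst-case = 385 → Loop.
Column bests: θ=810, φ=990, ψ=975.
Loop regrets: 0, 0, 590 → max 590
Tunnel regrets: 235, 340, 960 → max 960
Bridge regrets: 620, 735, 0 → max 735
Coastal regrets: 765, 335, 650 → max 765
Smallest max regret = 590 → Loop.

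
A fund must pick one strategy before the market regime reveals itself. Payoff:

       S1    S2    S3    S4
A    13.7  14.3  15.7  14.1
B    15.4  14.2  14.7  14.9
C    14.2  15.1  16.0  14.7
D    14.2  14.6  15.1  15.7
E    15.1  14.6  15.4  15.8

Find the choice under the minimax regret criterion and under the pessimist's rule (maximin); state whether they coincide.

Column bests: S1=15.4, S2=15.1, S3=16.0, S4=15.8.
A regrets: 1.7, 0.8, 0.3, 1.7 → max 1.7
B regrets: 0.0, 0.9, 1.3, 0.9 → max 1.3
C regrets: 1.2, 0.0, 0.0, 1.1 → max 1.2
D regrets: 1.2, 0.5, 0.9, 0.1 → max 1.2
E regrets: 0.3, 0.5, 0.6, 0.0 → max 0.6
Smallest max regret = 0.6 → E.
Row minima: A=13.7, B=14.2, C=14.2, D=14.2, E=14.6
Best worst-case = 14.6 → E.

minimax regret → E; maximin → E (agree)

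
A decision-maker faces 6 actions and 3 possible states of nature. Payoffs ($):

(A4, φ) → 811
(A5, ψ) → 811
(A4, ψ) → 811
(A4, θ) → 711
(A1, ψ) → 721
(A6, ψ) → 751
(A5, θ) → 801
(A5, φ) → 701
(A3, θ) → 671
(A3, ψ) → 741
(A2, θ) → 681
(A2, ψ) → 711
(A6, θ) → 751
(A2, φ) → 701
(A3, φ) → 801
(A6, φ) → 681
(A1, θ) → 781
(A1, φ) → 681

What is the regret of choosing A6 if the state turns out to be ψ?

60

Best payoff under ψ is 811.
Regret = 811 − 751 = 60.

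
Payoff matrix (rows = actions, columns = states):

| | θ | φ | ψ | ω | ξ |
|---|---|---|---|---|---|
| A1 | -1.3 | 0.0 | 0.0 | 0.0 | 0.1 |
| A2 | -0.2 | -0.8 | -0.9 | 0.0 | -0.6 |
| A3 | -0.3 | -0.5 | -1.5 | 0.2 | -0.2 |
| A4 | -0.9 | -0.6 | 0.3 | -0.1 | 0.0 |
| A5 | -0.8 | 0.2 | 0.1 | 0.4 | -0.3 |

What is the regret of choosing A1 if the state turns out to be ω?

0.4

Best payoff under ω is 0.4.
Regret = 0.4 − 0.0 = 0.4.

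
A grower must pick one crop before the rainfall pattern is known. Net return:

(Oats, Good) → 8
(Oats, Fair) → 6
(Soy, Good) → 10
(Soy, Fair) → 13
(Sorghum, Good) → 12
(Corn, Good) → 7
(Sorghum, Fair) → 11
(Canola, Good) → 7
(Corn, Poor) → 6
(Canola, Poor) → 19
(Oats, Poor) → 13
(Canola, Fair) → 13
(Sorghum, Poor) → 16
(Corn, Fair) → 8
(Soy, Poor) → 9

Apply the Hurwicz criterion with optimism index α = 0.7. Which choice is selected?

Sorghum: 0.7·16 + 0.3·11 = 14.5
Oats: 0.7·13 + 0.3·6 = 10.9
Canola: 0.7·19 + 0.3·7 = 15.4
Corn: 0.7·8 + 0.3·6 = 7.4
Soy: 0.7·13 + 0.3·9 = 11.8
Highest Hurwicz score = 15.4 → Canola.

Canola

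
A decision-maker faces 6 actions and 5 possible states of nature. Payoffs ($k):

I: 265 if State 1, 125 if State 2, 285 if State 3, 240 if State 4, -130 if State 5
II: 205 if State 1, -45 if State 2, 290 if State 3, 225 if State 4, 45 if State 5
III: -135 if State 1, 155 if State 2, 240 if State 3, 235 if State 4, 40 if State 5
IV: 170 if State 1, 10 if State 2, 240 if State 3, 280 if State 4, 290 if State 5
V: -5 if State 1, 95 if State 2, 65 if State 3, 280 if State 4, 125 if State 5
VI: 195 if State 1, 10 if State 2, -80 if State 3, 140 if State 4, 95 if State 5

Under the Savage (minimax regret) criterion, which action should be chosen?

Column bests: State 1=265, State 2=155, State 3=290, State 4=280, State 5=290.
I regrets: 0, 30, 5, 40, 420 → max 420
II regrets: 60, 200, 0, 55, 245 → max 245
III regrets: 400, 0, 50, 45, 250 → max 400
IV regrets: 95, 145, 50, 0, 0 → max 145
V regrets: 270, 60, 225, 0, 165 → max 270
VI regrets: 70, 145, 370, 140, 195 → max 370
Smallest max regret = 145 → IV.

IV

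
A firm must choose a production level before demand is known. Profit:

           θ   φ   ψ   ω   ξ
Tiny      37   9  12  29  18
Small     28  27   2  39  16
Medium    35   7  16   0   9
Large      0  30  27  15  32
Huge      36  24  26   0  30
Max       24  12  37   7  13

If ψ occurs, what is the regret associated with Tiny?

Best payoff under ψ is 37.
Regret = 37 − 12 = 25.

25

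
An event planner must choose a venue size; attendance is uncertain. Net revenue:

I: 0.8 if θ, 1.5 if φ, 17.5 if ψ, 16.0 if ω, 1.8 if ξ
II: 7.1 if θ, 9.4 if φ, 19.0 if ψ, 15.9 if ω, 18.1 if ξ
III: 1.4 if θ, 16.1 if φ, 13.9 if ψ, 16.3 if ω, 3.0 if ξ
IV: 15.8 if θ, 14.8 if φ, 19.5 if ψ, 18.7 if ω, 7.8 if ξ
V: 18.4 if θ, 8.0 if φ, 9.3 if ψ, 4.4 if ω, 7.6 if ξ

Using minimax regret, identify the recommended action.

IV

Column bests: θ=18.4, φ=16.1, ψ=19.5, ω=18.7, ξ=18.1.
I regrets: 17.6, 14.6, 2.0, 2.7, 16.3 → max 17.6
II regrets: 11.3, 6.7, 0.5, 2.8, 0.0 → max 11.3
III regrets: 17.0, 0.0, 5.6, 2.4, 15.1 → max 17.0
IV regrets: 2.6, 1.3, 0.0, 0.0, 10.3 → max 10.3
V regrets: 0.0, 8.1, 10.2, 14.3, 10.5 → max 14.3
Smallest max regret = 10.3 → IV.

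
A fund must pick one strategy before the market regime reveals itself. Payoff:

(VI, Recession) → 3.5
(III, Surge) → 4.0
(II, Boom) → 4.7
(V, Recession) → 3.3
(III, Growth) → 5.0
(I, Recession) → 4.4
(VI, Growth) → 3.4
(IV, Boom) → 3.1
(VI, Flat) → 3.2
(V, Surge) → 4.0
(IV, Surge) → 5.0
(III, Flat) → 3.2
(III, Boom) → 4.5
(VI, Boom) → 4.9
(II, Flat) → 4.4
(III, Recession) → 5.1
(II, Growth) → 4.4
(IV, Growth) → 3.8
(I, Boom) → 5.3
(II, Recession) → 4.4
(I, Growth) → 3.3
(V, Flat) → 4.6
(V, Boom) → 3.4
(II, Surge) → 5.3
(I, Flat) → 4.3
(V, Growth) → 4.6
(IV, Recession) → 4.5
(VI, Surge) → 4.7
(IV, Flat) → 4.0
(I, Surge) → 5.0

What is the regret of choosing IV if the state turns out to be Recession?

Best payoff under Recession is 5.1.
Regret = 5.1 − 4.5 = 0.6.

0.6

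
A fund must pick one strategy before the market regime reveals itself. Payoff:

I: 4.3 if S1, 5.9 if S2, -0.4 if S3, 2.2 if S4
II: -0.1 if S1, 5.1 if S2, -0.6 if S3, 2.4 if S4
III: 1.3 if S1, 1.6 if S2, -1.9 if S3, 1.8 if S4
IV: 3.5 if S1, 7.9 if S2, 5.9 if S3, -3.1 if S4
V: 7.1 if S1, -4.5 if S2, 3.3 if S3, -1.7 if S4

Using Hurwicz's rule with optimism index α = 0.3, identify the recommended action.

I

I: 0.3·5.9 + 0.7·(-0.4) = 1.49
II: 0.3·5.1 + 0.7·(-0.6) = 1.11
III: 0.3·1.8 + 0.7·(-1.9) = -0.79
IV: 0.3·7.9 + 0.7·(-3.1) = 0.2
V: 0.3·7.1 + 0.7·(-4.5) = -1.02
Highest Hurwicz score = 1.49 → I.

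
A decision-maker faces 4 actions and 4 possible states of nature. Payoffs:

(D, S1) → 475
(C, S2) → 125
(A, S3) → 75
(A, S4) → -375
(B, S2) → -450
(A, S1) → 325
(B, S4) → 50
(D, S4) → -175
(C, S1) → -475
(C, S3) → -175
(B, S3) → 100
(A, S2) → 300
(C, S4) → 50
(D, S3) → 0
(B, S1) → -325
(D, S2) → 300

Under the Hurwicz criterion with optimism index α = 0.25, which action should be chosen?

A: 0.25·325 + 0.75·(-375) = -200
B: 0.25·100 + 0.75·(-450) = -312.5
C: 0.25·125 + 0.75·(-475) = -325
D: 0.25·475 + 0.75·(-175) = -12.5
Highest Hurwicz score = -12.5 → D.

D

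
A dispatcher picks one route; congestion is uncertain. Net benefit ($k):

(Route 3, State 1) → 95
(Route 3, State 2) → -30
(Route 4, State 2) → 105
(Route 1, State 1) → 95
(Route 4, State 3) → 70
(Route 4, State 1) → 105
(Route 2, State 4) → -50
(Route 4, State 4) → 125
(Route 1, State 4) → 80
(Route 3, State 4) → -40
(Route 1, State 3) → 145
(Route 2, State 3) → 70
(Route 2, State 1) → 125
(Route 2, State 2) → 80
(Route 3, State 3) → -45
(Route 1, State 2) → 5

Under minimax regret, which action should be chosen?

Route 4

Column bests: State 1=125, State 2=105, State 3=145, State 4=125.
Route 1 regrets: 30, 100, 0, 45 → max 100
Route 2 regrets: 0, 25, 75, 175 → max 175
Route 3 regrets: 30, 135, 190, 165 → max 190
Route 4 regrets: 20, 0, 75, 0 → max 75
Smallest max regret = 75 → Route 4.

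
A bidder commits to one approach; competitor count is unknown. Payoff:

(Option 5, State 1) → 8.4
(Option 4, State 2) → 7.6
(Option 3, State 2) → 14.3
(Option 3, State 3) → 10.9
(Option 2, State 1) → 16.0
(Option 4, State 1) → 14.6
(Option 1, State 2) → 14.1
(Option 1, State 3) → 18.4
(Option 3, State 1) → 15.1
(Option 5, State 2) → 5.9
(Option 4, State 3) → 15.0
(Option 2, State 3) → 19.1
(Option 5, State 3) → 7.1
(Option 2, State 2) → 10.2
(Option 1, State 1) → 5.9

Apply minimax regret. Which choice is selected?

Option 2

Column bests: State 1=16.0, State 2=14.3, State 3=19.1.
Option 1 regrets: 10.1, 0.2, 0.7 → max 10.1
Option 2 regrets: 0.0, 4.1, 0.0 → max 4.1
Option 3 regrets: 0.9, 0.0, 8.2 → max 8.2
Option 4 regrets: 1.4, 6.7, 4.1 → max 6.7
Option 5 regrets: 7.6, 8.4, 12.0 → max 12.0
Smallest max regret = 4.1 → Option 2.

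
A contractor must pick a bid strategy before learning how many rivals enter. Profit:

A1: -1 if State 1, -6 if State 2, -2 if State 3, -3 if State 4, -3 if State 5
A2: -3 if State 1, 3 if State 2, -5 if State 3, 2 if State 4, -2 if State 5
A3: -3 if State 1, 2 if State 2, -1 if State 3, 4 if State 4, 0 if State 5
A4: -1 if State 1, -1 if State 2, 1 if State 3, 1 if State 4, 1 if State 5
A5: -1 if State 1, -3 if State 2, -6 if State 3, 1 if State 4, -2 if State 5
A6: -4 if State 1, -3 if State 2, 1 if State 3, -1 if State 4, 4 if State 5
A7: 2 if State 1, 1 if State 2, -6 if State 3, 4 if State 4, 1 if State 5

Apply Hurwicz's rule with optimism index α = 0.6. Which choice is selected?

A1: 0.6·(-1) + 0.4·(-6) = -3
A2: 0.6·3 + 0.4·(-5) = -0.2
A3: 0.6·4 + 0.4·(-3) = 1.2
A4: 0.6·1 + 0.4·(-1) = 0.2
A5: 0.6·1 + 0.4·(-6) = -1.8
A6: 0.6·4 + 0.4·(-4) = 0.8
A7: 0.6·4 + 0.4·(-6) = 0
Highest Hurwicz score = 1.2 → A3.

A3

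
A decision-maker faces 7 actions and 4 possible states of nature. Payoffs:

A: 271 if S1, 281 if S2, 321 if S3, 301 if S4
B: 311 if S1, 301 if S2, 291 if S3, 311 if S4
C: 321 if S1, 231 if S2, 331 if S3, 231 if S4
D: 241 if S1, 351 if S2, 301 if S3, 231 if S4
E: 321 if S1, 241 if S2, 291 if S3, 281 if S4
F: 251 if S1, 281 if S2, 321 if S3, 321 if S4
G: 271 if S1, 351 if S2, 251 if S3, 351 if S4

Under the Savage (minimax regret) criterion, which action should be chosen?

B

Column bests: S1=321, S2=351, S3=331, S4=351.
A regrets: 50, 70, 10, 50 → max 70
B regrets: 10, 50, 40, 40 → max 50
C regrets: 0, 120, 0, 120 → max 120
D regrets: 80, 0, 30, 120 → max 120
E regrets: 0, 110, 40, 70 → max 110
F regrets: 70, 70, 10, 30 → max 70
G regrets: 50, 0, 80, 0 → max 80
Smallest max regret = 50 → B.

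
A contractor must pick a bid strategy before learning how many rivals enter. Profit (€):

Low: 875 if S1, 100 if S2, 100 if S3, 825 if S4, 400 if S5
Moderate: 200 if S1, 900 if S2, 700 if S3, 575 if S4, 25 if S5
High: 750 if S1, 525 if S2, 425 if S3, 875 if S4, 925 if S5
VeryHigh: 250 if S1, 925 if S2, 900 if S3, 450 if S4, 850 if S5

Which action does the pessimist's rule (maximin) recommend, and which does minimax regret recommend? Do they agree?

Row minima: Low=100, Moderate=25, High=425, VeryHigh=250
Best worst-case = 425 → High.
Column bests: S1=875, S2=925, S3=900, S4=875, S5=925.
Low regrets: 0, 825, 800, 50, 525 → max 825
Moderate regrets: 675, 25, 200, 300, 900 → max 900
High regrets: 125, 400, 475, 0, 0 → max 475
VeryHigh regrets: 625, 0, 0, 425, 75 → max 625
Smallest max regret = 475 → High.

maximin → High; minimax regret → High (agree)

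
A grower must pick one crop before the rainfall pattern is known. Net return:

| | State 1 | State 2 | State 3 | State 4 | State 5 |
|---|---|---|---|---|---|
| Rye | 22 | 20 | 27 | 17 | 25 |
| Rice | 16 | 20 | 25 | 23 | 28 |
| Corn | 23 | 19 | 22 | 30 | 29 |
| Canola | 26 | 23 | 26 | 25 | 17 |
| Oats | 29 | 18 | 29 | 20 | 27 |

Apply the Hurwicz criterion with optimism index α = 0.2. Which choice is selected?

Rye: 0.2·27 + 0.8·17 = 19
Rice: 0.2·28 + 0.8·16 = 18.4
Corn: 0.2·30 + 0.8·19 = 21.2
Canola: 0.2·26 + 0.8·17 = 18.8
Oats: 0.2·29 + 0.8·18 = 20.2
Highest Hurwicz score = 21.2 → Corn.

Corn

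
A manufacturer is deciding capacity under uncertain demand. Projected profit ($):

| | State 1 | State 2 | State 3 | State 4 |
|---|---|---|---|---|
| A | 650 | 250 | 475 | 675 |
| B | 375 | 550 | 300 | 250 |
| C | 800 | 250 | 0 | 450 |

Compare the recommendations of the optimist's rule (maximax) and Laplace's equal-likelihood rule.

maximax → C; laplace → A (disagree)

Row maxima: A=675, B=550, C=800
Best best-case = 800 → C.
Row averages: A=512.5, B=368.75, C=375
Highest average = 512.5 → A.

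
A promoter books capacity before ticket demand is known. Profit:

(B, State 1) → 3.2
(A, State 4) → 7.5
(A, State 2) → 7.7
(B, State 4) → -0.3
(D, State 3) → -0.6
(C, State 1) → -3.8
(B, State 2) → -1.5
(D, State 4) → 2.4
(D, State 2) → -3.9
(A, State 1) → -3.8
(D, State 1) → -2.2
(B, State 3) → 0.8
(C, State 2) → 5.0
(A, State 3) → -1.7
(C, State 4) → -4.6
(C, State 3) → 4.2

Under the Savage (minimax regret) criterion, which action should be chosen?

A

Column bests: State 1=3.2, State 2=7.7, State 3=4.2, State 4=7.5.
A regrets: 7.0, 0.0, 5.9, 0.0 → max 7.0
B regrets: 0.0, 9.2, 3.4, 7.8 → max 9.2
C regrets: 7.0, 2.7, 0.0, 12.1 → max 12.1
D regrets: 5.4, 11.6, 4.8, 5.1 → max 11.6
Smallest max regret = 7.0 → A.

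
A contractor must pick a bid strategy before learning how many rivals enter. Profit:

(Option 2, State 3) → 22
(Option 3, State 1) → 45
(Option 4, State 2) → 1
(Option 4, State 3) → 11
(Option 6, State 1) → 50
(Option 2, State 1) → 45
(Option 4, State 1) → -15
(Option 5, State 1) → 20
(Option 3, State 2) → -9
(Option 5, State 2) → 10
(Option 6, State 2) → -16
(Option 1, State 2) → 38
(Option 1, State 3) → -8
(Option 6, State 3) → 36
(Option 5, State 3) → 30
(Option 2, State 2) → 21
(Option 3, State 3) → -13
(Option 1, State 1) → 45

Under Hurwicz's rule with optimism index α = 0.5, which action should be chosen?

Option 1: 0.5·45 + 0.5·(-8) = 18.5
Option 2: 0.5·45 + 0.5·21 = 33
Option 3: 0.5·45 + 0.5·(-13) = 16
Option 4: 0.5·11 + 0.5·(-15) = -2
Option 5: 0.5·30 + 0.5·10 = 20
Option 6: 0.5·50 + 0.5·(-16) = 17
Highest Hurwicz score = 33 → Option 2.

Option 2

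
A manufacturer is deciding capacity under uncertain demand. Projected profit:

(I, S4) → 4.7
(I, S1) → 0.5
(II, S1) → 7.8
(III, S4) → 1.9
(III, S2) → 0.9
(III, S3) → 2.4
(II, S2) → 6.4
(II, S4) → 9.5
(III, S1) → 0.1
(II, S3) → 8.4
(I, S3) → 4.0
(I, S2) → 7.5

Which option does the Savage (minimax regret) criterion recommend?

II

Column bests: S1=7.8, S2=7.5, S3=8.4, S4=9.5.
I regrets: 7.3, 0.0, 4.4, 4.8 → max 7.3
II regrets: 0.0, 1.1, 0.0, 0.0 → max 1.1
III regrets: 7.7, 6.6, 6.0, 7.6 → max 7.7
Smallest max regret = 1.1 → II.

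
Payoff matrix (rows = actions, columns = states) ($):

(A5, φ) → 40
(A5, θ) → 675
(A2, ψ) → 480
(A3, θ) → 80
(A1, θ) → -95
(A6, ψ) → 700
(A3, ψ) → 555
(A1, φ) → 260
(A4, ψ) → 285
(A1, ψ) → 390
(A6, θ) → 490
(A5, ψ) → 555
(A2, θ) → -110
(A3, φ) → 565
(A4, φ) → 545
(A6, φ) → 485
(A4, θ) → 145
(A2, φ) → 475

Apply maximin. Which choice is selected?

A6

Row minima: A1=-95, A2=-110, A3=80, A4=145, A5=40, A6=485
Best worst-case = 485 → A6.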